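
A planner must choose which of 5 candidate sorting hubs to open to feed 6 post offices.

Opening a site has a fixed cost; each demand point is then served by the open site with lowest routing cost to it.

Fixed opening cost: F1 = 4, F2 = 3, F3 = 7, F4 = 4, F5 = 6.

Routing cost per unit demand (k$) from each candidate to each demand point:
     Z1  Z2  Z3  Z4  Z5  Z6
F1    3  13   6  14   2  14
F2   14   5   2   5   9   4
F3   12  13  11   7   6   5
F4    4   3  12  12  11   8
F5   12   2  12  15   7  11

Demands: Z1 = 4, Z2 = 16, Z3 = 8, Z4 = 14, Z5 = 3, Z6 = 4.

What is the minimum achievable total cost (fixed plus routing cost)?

165

Open {F1, F2, F5}: assign each demand point to its cheapest open site.
  Z1→F1 4×3=12, Z2→F5 16×2=32, Z3→F2 8×2=16, Z4→F2 14×5=70, Z5→F1 3×2=6, Z6→F2 4×4=16
  routing cost 152, fixed 13 → total 165.
Compare {F1, F2, F4, F5}: routing cost 152 + fixed 17 = 169.
Compare {F1, F2, F3, F5}: routing cost 152 + fixed 20 = 172.
Compare {F1, F2, F3, F4, F5}: routing cost 152 + fixed 24 = 176.
All other subsets cost ≥ 169. Minimum total cost: 165.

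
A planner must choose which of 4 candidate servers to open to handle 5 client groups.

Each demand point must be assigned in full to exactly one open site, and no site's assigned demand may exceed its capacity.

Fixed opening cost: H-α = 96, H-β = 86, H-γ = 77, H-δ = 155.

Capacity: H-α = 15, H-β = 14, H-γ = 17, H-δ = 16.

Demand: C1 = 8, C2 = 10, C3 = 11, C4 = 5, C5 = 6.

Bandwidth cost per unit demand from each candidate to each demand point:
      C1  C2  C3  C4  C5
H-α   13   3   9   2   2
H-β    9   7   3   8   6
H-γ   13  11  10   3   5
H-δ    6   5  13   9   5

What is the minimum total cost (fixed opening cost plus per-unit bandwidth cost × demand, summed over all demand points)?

466

Open {H-α, H-β, H-γ}; cheapest assignment that respects the capacities:
  H-α (cap 15, load 15): C2, C4 — cost 10×3 + 5×2 = 40
  H-β (cap 14, load 11): C3 — cost 11×3 = 33
  H-γ (cap 17, load 14): C1, C5 — cost 8×13 + 6×5 = 134
  Shipping 207, fixed 259 → total 466.
  Any other capacity-feasible assignment to {H-α, H-β, H-γ} ships for at least 207.
Compare {H-α, H-β, H-δ}: its best feasible assignment gives total 488.
Compare {H-β, H-γ, H-δ}: its best feasible assignment gives total 550.
Every other set of open sites that can feasibly serve all demand totals ≥ 488 even under its best assignment. Minimum: 466.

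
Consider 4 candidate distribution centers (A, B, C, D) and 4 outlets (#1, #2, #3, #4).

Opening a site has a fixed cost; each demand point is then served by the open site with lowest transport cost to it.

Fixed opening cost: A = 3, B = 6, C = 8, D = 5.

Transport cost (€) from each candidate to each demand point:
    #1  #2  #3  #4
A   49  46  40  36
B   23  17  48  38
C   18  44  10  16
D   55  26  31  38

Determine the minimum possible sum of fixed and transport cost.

75

Open {B, C}: assign each demand point to its cheapest open site.
  #1→C 18, #2→B 17, #3→C 10, #4→C 16
  transport cost 61, fixed 14 → total 75.
Compare {A, B, C}: transport cost 61 + fixed 17 = 78.
Compare {B, C, D}: transport cost 61 + fixed 19 = 80.
Compare {C, D}: transport cost 70 + fixed 13 = 83.
All other subsets cost ≥ 78. Minimum total cost: 75.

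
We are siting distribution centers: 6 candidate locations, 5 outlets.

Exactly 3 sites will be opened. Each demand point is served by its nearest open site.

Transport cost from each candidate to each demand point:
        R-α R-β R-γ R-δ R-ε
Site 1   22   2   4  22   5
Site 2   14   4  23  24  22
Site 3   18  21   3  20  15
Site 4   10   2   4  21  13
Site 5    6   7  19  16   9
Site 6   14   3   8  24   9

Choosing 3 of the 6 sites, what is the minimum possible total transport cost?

32

Open {Site 1, Site 3, Site 5}.
  R-α→Site 5 6, R-β→Site 1 2, R-γ→Site 3 3, R-δ→Site 5 16, R-ε→Site 1 5  ⇒ total 32.
Compare {Site 1, Site 2, Site 5}: total 33.
Compare {Site 1, Site 4, Site 5}: total 33.
No size-3 selection does better; minimum is 32.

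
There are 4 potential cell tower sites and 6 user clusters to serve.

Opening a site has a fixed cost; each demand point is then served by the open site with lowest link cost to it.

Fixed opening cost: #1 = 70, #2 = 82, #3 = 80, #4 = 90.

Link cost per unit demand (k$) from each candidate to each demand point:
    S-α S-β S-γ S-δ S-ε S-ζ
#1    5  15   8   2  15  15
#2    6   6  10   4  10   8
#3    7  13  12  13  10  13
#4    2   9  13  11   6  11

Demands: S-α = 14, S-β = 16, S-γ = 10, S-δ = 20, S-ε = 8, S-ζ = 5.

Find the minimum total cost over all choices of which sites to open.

555

Open {#1, #4}: assign each demand point to its cheapest open site.
  S-α→#4 14×2=28, S-β→#4 16×9=144, S-γ→#1 10×8=80, S-δ→#1 20×2=40, S-ε→#4 8×6=48, S-ζ→#4 5×11=55
  link cost 395, fixed 160 → total 555.
Compare {#1, #2}: link cost 406 + fixed 152 = 558.
Compare {#2}: link cost 480 + fixed 82 = 562.
Compare {#2, #4}: link cost 392 + fixed 172 = 564.
All other subsets cost ≥ 558. Minimum total cost: 555.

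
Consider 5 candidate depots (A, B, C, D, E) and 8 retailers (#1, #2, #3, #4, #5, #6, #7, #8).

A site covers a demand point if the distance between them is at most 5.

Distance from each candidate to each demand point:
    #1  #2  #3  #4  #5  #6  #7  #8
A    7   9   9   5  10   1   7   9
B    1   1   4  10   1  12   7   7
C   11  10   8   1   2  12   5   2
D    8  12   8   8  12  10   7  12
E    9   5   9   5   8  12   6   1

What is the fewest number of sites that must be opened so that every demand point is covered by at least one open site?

Coverage sets (demand points within 5 of each site):
  A: {#4, #6}
  B: {#1, #2, #3, #5}
  C: {#4, #5, #7, #8}
  D: {}
  E: {#2, #4, #8}
No 2 sites suffice: every size-2 union leaves at least one demand point uncovered.
But {A, B, C} covers everything, so the minimum is 3.

3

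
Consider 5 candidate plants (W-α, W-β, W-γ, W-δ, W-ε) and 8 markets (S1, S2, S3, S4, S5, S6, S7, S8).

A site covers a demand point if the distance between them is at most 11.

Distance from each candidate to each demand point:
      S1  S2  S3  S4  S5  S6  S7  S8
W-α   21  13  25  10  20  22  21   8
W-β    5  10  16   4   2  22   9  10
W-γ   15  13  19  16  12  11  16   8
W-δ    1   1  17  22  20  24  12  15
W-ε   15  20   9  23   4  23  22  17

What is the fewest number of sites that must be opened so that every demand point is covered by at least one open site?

Coverage sets (demand points within 11 of each site):
  W-α: {S4, S8}
  W-β: {S1, S2, S4, S5, S7, S8}
  W-γ: {S6, S8}
  W-δ: {S1, S2}
  W-ε: {S3, S5}
No 2 sites suffice: every size-2 union leaves at least one demand point uncovered.
But {W-β, W-γ, W-ε} covers everything, so the minimum is 3.

3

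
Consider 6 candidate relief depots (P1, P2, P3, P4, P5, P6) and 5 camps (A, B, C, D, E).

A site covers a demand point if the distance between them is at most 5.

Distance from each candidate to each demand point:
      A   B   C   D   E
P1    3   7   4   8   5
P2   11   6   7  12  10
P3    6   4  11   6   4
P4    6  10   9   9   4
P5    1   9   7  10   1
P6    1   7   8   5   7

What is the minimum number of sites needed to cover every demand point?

Coverage sets (demand points within 5 of each site):
  P1: {A, C, E}
  P2: {}
  P3: {B, E}
  P4: {E}
  P5: {A, E}
  P6: {A, D}
No 2 sites suffice: every size-2 union leaves at least one demand point uncovered.
But {P1, P3, P6} covers everything, so the minimum is 3.

3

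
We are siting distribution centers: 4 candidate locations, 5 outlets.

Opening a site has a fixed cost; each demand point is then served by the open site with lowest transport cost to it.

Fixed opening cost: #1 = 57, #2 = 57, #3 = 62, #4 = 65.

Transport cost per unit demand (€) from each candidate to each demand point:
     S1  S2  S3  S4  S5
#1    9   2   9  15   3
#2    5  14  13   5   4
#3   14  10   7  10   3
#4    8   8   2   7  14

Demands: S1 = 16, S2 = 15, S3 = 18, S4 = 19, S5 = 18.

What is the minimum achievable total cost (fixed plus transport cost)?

Open {#1, #2, #4}: assign each demand point to its cheapest open site.
  S1→#2 16×5=80, S2→#1 15×2=30, S3→#4 18×2=36, S4→#2 19×5=95, S5→#1 18×3=54
  transport cost 295, fixed 179 → total 474.
Compare {#1, #4}: transport cost 381 + fixed 122 = 503.
Compare {#2, #4}: transport cost 403 + fixed 122 = 525.
Compare {#1, #2}: transport cost 421 + fixed 114 = 535.
All other subsets cost ≥ 503. Minimum total cost: 474.

474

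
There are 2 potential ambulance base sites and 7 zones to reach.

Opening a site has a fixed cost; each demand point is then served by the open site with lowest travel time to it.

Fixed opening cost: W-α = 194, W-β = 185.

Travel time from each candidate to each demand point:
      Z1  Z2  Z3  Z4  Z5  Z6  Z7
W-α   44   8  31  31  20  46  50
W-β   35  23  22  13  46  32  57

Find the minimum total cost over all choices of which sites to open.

Open {W-β}: assign each demand point to its cheapest open site.
  Z1→W-β 35, Z2→W-β 23, Z3→W-β 22, Z4→W-β 13, Z5→W-β 46, Z6→W-β 32, Z7→W-β 57
  travel time 228, fixed 185 → total 413.
Compare {W-α}: travel time 230 + fixed 194 = 424.
Compare {W-α, W-β}: travel time 180 + fixed 379 = 559.

413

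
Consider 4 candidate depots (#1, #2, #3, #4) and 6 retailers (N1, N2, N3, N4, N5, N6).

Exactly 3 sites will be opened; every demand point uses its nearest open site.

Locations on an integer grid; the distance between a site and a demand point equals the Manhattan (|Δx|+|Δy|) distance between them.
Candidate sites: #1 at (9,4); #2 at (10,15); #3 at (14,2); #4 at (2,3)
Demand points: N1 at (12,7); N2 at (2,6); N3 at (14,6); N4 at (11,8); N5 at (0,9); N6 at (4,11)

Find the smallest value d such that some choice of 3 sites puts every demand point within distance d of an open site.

Open {#1, #2, #4}.
  Farthest demand point is N6 at distance 10 (to #2); all others are ≤ 10.
With {#1, #3, #4} the worst case is 10.
With {#2, #3, #4} the worst case is 10.
No size-3 selection achieves below 10.

10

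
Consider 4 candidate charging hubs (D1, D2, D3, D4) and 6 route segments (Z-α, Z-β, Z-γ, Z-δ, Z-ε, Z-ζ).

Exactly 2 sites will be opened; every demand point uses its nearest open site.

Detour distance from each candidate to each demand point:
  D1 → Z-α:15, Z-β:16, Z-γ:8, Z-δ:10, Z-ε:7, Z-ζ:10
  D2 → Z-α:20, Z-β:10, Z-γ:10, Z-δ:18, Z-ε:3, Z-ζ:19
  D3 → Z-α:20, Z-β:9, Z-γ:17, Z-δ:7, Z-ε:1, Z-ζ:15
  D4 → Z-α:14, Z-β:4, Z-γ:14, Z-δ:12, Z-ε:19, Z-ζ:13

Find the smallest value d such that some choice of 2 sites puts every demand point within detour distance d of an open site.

14

Open {D1, D4}.
  Farthest demand point is Z-α at detour distance 14 (to D4); all others are ≤ 14.
With {D2, D4} the worst case is 14.
With {D3, D4} the worst case is 14.
No size-2 selection achieves below 14.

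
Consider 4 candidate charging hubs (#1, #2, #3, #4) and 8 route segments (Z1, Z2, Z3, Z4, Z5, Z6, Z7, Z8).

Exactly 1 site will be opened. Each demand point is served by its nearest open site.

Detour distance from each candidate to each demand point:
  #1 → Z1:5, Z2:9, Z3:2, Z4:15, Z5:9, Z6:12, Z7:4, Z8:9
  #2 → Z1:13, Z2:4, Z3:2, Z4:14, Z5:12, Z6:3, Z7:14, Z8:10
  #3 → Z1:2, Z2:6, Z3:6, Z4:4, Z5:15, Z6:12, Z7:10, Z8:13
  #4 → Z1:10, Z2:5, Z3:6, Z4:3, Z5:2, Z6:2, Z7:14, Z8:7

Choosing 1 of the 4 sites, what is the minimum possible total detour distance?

49

Open {#4}.
  Z1→#4 10, Z2→#4 5, Z3→#4 6, Z4→#4 3, Z5→#4 2, Z6→#4 2, Z7→#4 14, Z8→#4 7  ⇒ total 49.
Compare {#1}: total 65.
Compare {#3}: total 68.
No size-1 selection does better; minimum is 49.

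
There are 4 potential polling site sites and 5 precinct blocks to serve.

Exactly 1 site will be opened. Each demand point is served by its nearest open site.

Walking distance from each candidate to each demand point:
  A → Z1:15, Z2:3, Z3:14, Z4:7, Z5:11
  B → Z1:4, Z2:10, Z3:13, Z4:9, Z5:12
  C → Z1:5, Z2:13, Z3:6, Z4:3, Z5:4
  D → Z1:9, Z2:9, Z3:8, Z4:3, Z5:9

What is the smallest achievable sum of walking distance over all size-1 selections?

Open {C}.
  Z1→C 5, Z2→C 13, Z3→C 6, Z4→C 3, Z5→C 4  ⇒ total 31.
Compare {D}: total 38.
Compare {B}: total 48.
No size-1 selection does better; minimum is 31.

31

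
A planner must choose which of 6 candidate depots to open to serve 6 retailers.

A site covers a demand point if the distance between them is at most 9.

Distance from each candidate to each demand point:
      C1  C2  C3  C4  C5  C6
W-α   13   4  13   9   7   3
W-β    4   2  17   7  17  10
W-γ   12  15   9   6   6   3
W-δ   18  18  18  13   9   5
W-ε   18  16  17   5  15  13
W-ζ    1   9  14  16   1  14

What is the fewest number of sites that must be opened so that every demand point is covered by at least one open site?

Coverage sets (demand points within 9 of each site):
  W-α: {C2, C4, C5, C6}
  W-β: {C1, C2, C4}
  W-γ: {C3, C4, C5, C6}
  W-δ: {C5, C6}
  W-ε: {C4}
  W-ζ: {C1, C2, C5}
No single site covers all 6 demand points.
But {W-β, W-γ} covers everything, so the minimum is 2.

2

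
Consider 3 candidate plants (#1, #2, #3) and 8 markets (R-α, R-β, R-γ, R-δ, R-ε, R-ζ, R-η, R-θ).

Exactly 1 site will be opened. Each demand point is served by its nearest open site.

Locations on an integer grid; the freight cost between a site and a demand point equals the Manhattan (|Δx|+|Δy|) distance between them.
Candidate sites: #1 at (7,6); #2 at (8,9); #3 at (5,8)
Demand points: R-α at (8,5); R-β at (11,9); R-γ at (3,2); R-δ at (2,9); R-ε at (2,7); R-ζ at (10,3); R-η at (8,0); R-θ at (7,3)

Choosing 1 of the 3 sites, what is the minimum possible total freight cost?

Open {#1}.
  R-α→#1 2, R-β→#1 7, R-γ→#1 8, R-δ→#1 8, R-ε→#1 6, R-ζ→#1 6, R-η→#1 7, R-θ→#1 3  ⇒ total 47.
Compare {#2}: total 57.
Compare {#3}: total 57.

47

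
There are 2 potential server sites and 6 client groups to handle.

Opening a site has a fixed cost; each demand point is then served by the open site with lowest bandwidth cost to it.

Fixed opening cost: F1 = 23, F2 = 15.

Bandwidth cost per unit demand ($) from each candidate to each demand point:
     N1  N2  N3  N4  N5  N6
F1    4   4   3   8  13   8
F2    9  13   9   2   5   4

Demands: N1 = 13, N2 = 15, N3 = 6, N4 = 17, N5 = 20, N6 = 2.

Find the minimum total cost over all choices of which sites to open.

310

Open {F1, F2}: assign each demand point to its cheapest open site.
  N1→F1 13×4=52, N2→F1 15×4=60, N3→F1 6×3=18, N4→F2 17×2=34, N5→F2 20×5=100, N6→F2 2×4=8
  bandwidth cost 272, fixed 38 → total 310.
Compare {F2}: bandwidth cost 508 + fixed 15 = 523.
Compare {F1}: bandwidth cost 542 + fixed 23 = 565.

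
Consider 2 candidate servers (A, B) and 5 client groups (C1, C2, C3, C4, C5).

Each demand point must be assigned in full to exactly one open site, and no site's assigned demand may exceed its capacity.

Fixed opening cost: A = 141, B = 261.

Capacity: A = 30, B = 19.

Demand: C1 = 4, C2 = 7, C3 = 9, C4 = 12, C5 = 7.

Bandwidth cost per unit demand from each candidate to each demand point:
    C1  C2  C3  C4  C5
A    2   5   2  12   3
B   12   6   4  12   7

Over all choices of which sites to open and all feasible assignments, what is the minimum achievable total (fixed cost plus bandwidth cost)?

628

Open {A, B}; cheapest assignment that respects the capacities:
  A (cap 30, load 27): C1, C2, C3, C5 — cost 4×2 + 7×5 + 9×2 + 7×3 = 82
  B (cap 19, load 12): C4 — cost 12×12 = 144
  Shipping 226, fixed 402 → total 628.
  Any other capacity-feasible assignment to {A, B} ships for at least 226.
Total demand is 39 and no other set of sites has combined capacity ≥ 39, so {A, B} is the only feasible choice of open sites. Minimum: 628.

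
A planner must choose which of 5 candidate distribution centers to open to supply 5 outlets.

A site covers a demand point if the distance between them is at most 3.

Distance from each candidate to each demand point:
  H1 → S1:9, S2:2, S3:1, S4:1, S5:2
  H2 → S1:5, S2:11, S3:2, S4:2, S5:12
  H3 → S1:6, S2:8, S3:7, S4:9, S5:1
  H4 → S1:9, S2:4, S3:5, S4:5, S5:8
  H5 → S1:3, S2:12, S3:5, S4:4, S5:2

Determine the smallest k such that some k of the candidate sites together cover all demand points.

2

Coverage sets (demand points within 3 of each site):
  H1: {S2, S3, S4, S5}
  H2: {S3, S4}
  H3: {S5}
  H4: {}
  H5: {S1, S5}
No single site covers all 5 demand points.
But {H1, H5} covers everything, so the minimum is 2.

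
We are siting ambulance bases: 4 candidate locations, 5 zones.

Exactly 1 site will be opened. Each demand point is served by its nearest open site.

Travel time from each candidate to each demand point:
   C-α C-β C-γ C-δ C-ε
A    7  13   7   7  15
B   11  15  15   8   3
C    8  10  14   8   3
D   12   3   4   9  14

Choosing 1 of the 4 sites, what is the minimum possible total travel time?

Open {D}.
  C-α→D 12, C-β→D 3, C-γ→D 4, C-δ→D 9, C-ε→D 14  ⇒ total 42.
Compare {C}: total 43.
Compare {A}: total 49.
No size-1 selection does better; minimum is 42.

42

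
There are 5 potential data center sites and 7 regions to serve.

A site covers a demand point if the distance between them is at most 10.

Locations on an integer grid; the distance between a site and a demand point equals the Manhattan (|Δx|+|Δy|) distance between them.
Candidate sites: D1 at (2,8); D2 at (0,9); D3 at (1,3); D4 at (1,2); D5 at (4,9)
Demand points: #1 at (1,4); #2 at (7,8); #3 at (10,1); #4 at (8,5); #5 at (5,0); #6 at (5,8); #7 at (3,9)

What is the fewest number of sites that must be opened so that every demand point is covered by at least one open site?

Coverage sets (demand points within 10 of each site):
  D1: {#1, #2, #4, #6, #7}
  D2: {#1, #2, #6, #7}
  D3: {#1, #4, #5, #6, #7}
  D4: {#1, #3, #4, #5, #6, #7}
  D5: {#1, #2, #4, #5, #6, #7}
No single site covers all 7 demand points.
But {D1, D4} covers everything, so the minimum is 2.

2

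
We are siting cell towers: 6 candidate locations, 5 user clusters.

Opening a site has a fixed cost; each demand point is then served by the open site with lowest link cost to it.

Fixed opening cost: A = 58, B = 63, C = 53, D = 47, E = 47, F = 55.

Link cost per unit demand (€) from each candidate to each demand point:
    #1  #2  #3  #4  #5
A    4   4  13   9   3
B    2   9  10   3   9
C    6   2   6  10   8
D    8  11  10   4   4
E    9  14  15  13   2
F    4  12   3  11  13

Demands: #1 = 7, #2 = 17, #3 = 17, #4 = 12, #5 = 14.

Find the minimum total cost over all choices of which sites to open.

372

Open {C, D, F}: assign each demand point to its cheapest open site.
  #1→F 7×4=28, #2→C 17×2=34, #3→F 17×3=51, #4→D 12×4=48, #5→D 14×4=56
  link cost 217, fixed 155 → total 372.
Compare {B, C, E}: link cost 214 + fixed 163 = 377.
Compare {B, C, E, F}: link cost 163 + fixed 218 = 381.
Compare {C, D}: link cost 282 + fixed 100 = 382.
All other subsets cost ≥ 377. Minimum total cost: 372.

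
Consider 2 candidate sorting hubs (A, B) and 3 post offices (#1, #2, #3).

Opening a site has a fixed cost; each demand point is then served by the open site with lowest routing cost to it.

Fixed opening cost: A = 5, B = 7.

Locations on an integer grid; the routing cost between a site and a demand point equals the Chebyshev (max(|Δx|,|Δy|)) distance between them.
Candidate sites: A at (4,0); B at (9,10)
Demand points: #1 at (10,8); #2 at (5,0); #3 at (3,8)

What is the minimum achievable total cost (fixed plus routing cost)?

21

Open {A, B}: assign each demand point to its cheapest open site.
  #1→B 2, #2→A 1, #3→B 6
  routing cost 9, fixed 12 → total 21.
Compare {A}: routing cost 17 + fixed 5 = 22.
Compare {B}: routing cost 18 + fixed 7 = 25.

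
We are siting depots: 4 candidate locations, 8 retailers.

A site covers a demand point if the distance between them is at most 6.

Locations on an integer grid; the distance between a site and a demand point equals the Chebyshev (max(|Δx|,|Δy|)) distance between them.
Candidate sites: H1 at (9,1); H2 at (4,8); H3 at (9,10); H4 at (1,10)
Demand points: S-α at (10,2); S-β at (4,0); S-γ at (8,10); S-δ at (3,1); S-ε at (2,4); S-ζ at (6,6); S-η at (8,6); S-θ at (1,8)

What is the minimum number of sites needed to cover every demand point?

Coverage sets (demand points within 6 of each site):
  H1: {S-α, S-β, S-δ, S-ζ, S-η}
  H2: {S-α, S-γ, S-ε, S-ζ, S-η, S-θ}
  H3: {S-γ, S-ζ, S-η}
  H4: {S-ε, S-ζ, S-θ}
No single site covers all 8 demand points.
But {H1, H2} covers everything, so the minimum is 2.

2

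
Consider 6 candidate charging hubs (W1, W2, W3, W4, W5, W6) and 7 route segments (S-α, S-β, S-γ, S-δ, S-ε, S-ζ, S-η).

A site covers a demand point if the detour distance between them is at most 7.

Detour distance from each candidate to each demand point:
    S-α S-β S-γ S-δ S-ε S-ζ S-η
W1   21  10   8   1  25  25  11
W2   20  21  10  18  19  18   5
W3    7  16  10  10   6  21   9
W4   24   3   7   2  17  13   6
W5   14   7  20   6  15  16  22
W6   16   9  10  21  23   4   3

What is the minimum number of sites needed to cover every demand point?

Coverage sets (demand points within 7 of each site):
  W1: {S-δ}
  W2: {S-η}
  W3: {S-α, S-ε}
  W4: {S-β, S-γ, S-δ, S-η}
  W5: {S-β, S-δ}
  W6: {S-ζ, S-η}
No 2 sites suffice: every size-2 union leaves at least one demand point uncovered.
But {W3, W4, W6} covers everything, so the minimum is 3.

3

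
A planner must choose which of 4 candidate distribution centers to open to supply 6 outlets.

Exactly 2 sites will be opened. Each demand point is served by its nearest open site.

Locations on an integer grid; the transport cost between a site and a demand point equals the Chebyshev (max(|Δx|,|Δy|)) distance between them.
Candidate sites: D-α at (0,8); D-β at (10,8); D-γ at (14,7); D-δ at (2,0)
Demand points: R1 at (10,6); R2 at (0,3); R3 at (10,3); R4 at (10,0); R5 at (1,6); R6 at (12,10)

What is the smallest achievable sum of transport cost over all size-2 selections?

24

Open {D-α, D-β}.
  R1→D-β 2, R2→D-α 5, R3→D-β 5, R4→D-β 8, R5→D-α 2, R6→D-β 2  ⇒ total 24.
Compare {D-α, D-γ}: total 25.
Compare {D-β, D-δ}: total 26.
No size-2 selection does better; minimum is 24.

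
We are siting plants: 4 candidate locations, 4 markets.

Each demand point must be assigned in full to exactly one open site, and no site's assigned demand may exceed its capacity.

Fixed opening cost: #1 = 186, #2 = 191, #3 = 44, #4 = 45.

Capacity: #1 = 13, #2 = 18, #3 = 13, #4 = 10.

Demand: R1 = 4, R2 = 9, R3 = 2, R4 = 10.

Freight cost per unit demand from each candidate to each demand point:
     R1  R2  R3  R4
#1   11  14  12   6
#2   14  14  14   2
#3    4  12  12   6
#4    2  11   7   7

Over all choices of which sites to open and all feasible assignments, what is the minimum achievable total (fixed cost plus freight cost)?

Open {#2, #3}; cheapest assignment that respects the capacities:
  #2 (cap 18, load 12): R3, R4 — cost 2×14 + 10×2 = 48
  #3 (cap 13, load 13): R1, R2 — cost 4×4 + 9×12 = 124
  Shipping 172, fixed 235 → total 407.
  Any other capacity-feasible assignment to {#2, #3} ships for at least 172.
Compare {#2, #3, #4}: its best feasible assignment gives total 430.
Compare {#1, #3}: its best feasible assignment gives total 438.
Every other set of open sites that can feasibly serve all demand totals ≥ 430 even under its best assignment. Minimum: 407.

407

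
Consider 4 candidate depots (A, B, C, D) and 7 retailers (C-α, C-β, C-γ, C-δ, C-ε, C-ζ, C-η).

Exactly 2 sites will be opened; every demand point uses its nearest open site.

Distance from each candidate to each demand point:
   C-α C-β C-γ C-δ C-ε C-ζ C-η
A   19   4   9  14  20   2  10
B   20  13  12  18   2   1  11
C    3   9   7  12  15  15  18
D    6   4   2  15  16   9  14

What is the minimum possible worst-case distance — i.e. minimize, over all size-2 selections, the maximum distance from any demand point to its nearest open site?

12

Open {B, C}.
  Farthest demand point is C-δ at distance 12 (to C); all others are ≤ 12.
With {A, C} the worst case is 15.
With {B, D} the worst case is 15.
No size-2 selection achieves below 12.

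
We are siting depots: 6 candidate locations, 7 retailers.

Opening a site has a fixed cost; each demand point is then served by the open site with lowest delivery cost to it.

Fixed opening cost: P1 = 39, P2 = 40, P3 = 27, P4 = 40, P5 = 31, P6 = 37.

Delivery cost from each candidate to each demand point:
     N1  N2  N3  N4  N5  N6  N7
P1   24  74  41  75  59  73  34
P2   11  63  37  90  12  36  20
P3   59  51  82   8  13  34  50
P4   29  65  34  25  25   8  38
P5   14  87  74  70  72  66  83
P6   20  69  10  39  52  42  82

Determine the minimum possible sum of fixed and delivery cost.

240

Open {P2, P3}: assign each demand point to its cheapest open site.
  N1→P2 11, N2→P3 51, N3→P2 37, N4→P3 8, N5→P2 12, N6→P3 34, N7→P2 20
  delivery cost 173, fixed 67 → total 240.
Compare {P3, P4}: delivery cost 181 + fixed 67 = 248.
Compare {P3, P6}: delivery cost 186 + fixed 64 = 250.
Compare {P2, P3, P6}: delivery cost 146 + fixed 104 = 250.
All other subsets cost ≥ 248. Minimum total cost: 240.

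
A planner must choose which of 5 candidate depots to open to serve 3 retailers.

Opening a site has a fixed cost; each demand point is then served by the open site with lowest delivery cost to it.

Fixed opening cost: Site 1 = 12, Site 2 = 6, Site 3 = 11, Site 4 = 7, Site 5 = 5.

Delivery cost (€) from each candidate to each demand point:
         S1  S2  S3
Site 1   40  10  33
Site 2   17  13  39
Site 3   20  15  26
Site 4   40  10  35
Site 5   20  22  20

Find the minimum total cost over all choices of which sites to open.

61

Open {Site 2, Site 5}: assign each demand point to its cheapest open site.
  S1→Site 2 17, S2→Site 2 13, S3→Site 5 20
  delivery cost 50, fixed 11 → total 61.
Compare {Site 4, Site 5}: delivery cost 50 + fixed 12 = 62.
Compare {Site 2, Site 4, Site 5}: delivery cost 47 + fixed 18 = 65.
Compare {Site 5}: delivery cost 62 + fixed 5 = 67.
All other subsets cost ≥ 62. Minimum total cost: 61.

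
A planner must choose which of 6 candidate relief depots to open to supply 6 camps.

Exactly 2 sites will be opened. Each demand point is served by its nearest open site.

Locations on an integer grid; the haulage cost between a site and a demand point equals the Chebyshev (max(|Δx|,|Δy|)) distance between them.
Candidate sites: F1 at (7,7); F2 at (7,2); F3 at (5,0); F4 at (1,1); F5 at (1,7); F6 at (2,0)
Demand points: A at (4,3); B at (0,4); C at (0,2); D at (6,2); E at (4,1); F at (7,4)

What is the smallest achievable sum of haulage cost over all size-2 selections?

13

Open {F2, F4}.
  A→F2 3, B→F4 3, C→F4 1, D→F2 1, E→F2 3, F→F2 2  ⇒ total 13.
Compare {F2, F6}: total 14.
Compare {F3, F4}: total 14.
No size-2 selection does better; minimum is 13.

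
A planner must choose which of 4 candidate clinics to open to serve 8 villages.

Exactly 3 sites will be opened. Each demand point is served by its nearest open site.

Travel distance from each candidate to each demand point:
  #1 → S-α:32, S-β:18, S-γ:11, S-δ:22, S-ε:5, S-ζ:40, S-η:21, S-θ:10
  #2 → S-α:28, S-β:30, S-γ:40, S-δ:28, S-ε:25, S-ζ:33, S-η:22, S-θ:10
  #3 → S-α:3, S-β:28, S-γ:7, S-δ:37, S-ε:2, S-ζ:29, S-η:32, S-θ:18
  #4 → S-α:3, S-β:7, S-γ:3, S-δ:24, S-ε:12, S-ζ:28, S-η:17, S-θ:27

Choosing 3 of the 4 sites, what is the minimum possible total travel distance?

92

Open {#1, #3, #4}.
  S-α→#3 3, S-β→#4 7, S-γ→#4 3, S-δ→#1 22, S-ε→#3 2, S-ζ→#4 28, S-η→#4 17, S-θ→#1 10  ⇒ total 92.
Compare {#2, #3, #4}: total 94.
Compare {#1, #2, #4}: total 95.
No size-3 selection does better; minimum is 92.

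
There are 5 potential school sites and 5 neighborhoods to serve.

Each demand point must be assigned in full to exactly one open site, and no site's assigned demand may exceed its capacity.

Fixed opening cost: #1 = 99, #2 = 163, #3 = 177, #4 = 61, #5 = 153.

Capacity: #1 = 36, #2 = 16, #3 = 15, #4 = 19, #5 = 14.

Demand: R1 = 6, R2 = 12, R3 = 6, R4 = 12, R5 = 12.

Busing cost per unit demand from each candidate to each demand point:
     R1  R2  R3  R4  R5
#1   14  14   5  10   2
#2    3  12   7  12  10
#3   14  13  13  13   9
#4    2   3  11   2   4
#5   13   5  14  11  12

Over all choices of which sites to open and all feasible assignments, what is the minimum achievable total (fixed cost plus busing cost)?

382

Open {#1, #4}; cheapest assignment that respects the capacities:
  #1 (cap 36, load 30): R3, R4, R5 — cost 6×5 + 12×10 + 12×2 = 174
  #4 (cap 19, load 18): R1, R2 — cost 6×2 + 12×3 = 48
  Shipping 222, fixed 160 → total 382.
  Any other capacity-feasible assignment to {#1, #4} ships for at least 222.
Compare {#1, #4, #5}: its best feasible assignment gives total 463.
Compare {#1, #2, #4}: its best feasible assignment gives total 545.
Every other set of open sites that can feasibly serve all demand totals ≥ 463 even under its best assignment. Minimum: 382.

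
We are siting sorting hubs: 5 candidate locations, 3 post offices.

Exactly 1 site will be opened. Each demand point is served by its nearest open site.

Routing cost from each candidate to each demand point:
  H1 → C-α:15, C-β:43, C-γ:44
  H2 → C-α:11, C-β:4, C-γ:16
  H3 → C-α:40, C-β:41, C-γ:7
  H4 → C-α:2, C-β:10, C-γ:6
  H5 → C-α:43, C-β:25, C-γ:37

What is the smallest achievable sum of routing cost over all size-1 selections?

18

Open {H4}.
  C-α→H4 2, C-β→H4 10, C-γ→H4 6  ⇒ total 18.
Compare {H2}: total 31.
Compare {H3}: total 88.
No size-1 selection does better; minimum is 18.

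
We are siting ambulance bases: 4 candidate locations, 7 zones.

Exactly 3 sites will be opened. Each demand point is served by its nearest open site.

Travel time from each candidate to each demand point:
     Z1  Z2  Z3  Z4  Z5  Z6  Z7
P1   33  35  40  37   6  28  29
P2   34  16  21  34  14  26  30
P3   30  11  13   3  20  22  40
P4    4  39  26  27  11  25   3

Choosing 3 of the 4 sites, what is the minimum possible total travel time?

62

Open {P1, P3, P4}.
  Z1→P4 4, Z2→P3 11, Z3→P3 13, Z4→P3 3, Z5→P1 6, Z6→P3 22, Z7→P4 3  ⇒ total 62.
Compare {P2, P3, P4}: total 67.
Compare {P1, P2, P4}: total 102.
No size-3 selection does better; minimum is 62.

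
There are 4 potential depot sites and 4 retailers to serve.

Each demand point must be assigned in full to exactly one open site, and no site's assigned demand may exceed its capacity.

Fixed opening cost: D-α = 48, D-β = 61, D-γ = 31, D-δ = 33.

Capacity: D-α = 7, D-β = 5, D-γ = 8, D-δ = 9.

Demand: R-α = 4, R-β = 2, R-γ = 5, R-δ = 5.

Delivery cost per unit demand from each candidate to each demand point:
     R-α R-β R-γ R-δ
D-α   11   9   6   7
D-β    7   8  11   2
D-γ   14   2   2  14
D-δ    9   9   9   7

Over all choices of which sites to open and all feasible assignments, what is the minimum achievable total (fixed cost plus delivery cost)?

Open {D-γ, D-δ}; cheapest assignment that respects the capacities:
  D-γ (cap 8, load 7): R-β, R-γ — cost 2×2 + 5×2 = 14
  D-δ (cap 9, load 9): R-α, R-δ — cost 4×9 + 5×7 = 71
  Shipping 85, fixed 64 → total 149.
  Any other capacity-feasible assignment to {D-γ, D-δ} ships for at least 85.
Compare {D-β, D-γ, D-δ}: its best feasible assignment gives total 185.
Compare {D-α, D-γ, D-δ}: its best feasible assignment gives total 197.
Every other set of open sites that can feasibly serve all demand totals ≥ 185 even under its best assignment. Minimum: 149.

149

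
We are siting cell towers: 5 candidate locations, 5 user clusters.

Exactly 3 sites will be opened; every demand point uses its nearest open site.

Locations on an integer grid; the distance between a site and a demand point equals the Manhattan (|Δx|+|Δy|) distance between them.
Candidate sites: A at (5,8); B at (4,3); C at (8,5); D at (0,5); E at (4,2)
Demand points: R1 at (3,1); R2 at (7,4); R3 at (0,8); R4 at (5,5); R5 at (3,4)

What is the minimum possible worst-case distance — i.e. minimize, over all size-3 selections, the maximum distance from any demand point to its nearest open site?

3

Open {B, C, D}.
  Farthest demand point is R1 at distance 3 (to B); all others are ≤ 3.
With {C, D, E} the worst case is 3.
With {A, B, D} the worst case is 4.
No size-3 selection achieves below 3.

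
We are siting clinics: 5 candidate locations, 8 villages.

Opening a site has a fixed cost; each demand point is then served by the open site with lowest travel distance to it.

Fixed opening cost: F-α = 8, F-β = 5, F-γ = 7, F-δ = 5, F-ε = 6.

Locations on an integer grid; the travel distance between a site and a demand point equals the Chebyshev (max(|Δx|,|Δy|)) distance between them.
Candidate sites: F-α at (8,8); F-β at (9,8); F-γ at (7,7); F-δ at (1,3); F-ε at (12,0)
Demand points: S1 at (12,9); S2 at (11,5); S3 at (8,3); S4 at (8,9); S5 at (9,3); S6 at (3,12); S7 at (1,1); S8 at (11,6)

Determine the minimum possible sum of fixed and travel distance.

Open {F-β, F-δ}: assign each demand point to its cheapest open site.
  S1→F-β 3, S2→F-β 3, S3→F-β 5, S4→F-β 1, S5→F-β 5, S6→F-β 6, S7→F-δ 2, S8→F-β 2
  travel distance 27, fixed 10 → total 37.
Compare {F-β}: travel distance 33 + fixed 5 = 38.
Compare {F-β, F-γ}: travel distance 28 + fixed 12 = 40.
Compare {F-β, F-δ, F-ε}: travel distance 24 + fixed 16 = 40.
All other subsets cost ≥ 38. Minimum total cost: 37.

37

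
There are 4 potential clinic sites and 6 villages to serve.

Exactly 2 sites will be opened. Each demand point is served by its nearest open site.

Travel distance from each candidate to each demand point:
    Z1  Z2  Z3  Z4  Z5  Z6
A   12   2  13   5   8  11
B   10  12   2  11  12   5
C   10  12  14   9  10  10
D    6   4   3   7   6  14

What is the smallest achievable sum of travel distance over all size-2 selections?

30

Open {B, D}.
  Z1→D 6, Z2→D 4, Z3→B 2, Z4→D 7, Z5→D 6, Z6→B 5  ⇒ total 30.
Compare {A, B}: total 32.
Compare {A, D}: total 33.
No size-2 selection does better; minimum is 30.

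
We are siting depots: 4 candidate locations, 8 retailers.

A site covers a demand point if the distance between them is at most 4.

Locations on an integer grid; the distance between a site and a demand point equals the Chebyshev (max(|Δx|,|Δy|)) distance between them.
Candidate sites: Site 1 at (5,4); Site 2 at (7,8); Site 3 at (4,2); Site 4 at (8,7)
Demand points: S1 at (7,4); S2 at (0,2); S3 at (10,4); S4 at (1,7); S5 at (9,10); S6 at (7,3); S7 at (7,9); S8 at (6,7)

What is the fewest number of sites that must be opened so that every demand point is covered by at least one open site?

Coverage sets (demand points within 4 of each site):
  Site 1: {S1, S4, S6, S8}
  Site 2: {S1, S3, S5, S7, S8}
  Site 3: {S1, S2, S6}
  Site 4: {S1, S3, S5, S6, S7, S8}
No 2 sites suffice: every size-2 union leaves at least one demand point uncovered.
But {Site 1, Site 2, Site 3} covers everything, so the minimum is 3.

3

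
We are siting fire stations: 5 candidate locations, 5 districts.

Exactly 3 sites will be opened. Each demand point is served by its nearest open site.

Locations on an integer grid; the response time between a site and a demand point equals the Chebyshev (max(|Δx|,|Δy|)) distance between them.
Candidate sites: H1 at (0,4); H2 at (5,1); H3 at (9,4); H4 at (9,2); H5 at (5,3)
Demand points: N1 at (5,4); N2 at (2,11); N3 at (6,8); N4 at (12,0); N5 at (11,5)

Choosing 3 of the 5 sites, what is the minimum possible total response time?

17

Open {H3, H4, H5}.
  N1→H5 1, N2→H3 7, N3→H3 4, N4→H4 3, N5→H3 2  ⇒ total 17.
Compare {H1, H3, H5}: total 18.
Compare {H2, H3, H5}: total 18.
No size-3 selection does better; minimum is 17.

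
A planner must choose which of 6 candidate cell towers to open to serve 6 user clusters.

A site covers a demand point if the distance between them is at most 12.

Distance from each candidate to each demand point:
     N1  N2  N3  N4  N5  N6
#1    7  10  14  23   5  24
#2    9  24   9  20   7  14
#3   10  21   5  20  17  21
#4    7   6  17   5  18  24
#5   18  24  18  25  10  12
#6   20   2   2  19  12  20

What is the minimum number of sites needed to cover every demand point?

Coverage sets (demand points within 12 of each site):
  #1: {N1, N2, N5}
  #2: {N1, N3, N5}
  #3: {N1, N3}
  #4: {N1, N2, N4}
  #5: {N5, N6}
  #6: {N2, N3, N5}
No 2 sites suffice: every size-2 union leaves at least one demand point uncovered.
But {#2, #4, #5} covers everything, so the minimum is 3.

3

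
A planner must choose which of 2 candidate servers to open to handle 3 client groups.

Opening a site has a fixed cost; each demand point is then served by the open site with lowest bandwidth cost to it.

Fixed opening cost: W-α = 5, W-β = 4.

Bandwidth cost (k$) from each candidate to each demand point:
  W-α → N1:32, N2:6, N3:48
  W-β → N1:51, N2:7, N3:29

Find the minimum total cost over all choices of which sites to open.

76

Open {W-α, W-β}: assign each demand point to its cheapest open site.
  N1→W-α 32, N2→W-α 6, N3→W-β 29
  bandwidth cost 67, fixed 9 → total 76.
Compare {W-α}: bandwidth cost 86 + fixed 5 = 91.
Compare {W-β}: bandwidth cost 87 + fixed 4 = 91.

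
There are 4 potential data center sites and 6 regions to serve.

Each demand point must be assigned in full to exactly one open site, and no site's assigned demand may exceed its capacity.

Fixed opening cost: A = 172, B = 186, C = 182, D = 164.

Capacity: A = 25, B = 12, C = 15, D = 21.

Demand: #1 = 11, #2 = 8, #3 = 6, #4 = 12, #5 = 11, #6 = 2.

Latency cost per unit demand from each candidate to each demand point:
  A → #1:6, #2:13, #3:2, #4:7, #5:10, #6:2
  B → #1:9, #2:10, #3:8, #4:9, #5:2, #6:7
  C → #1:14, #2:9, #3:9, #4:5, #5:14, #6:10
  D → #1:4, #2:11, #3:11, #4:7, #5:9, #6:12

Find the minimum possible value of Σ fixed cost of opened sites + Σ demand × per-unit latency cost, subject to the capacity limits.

Open {A, B, D}; cheapest assignment that respects the capacities:
  A (cap 25, load 20): #3, #4, #6 — cost 6×2 + 12×7 + 2×2 = 100
  B (cap 12, load 11): #5 — cost 11×2 = 22
  D (cap 21, load 19): #1, #2 — cost 11×4 + 8×11 = 132
  Shipping 254, fixed 522 → total 776.
  Any other capacity-feasible assignment to {A, B, D} ships for at least 254.
Compare {A, B, C}: its best feasible assignment gives total 824.
Compare {A, C, D}: its best feasible assignment gives total 836.
Every other set of open sites that can feasibly serve all demand totals ≥ 824 even under its best assignment. Minimum: 776.

776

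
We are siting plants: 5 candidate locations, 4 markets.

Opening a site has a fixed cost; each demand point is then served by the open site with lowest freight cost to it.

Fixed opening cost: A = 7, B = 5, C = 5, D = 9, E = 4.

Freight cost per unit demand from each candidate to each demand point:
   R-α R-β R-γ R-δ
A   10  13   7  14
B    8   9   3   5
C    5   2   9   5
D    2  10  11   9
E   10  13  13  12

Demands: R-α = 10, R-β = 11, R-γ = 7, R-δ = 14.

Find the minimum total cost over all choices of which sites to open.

152

Open {B, C, D}: assign each demand point to its cheapest open site.
  R-α→D 10×2=20, R-β→C 11×2=22, R-γ→B 7×3=21, R-δ→B 14×5=70
  freight cost 133, fixed 19 → total 152.
Compare {B, C, D, E}: freight cost 133 + fixed 23 = 156.
Compare {A, B, C, D}: freight cost 133 + fixed 26 = 159.
Compare {A, B, C, D, E}: freight cost 133 + fixed 30 = 163.
All other subsets cost ≥ 156. Minimum total cost: 152.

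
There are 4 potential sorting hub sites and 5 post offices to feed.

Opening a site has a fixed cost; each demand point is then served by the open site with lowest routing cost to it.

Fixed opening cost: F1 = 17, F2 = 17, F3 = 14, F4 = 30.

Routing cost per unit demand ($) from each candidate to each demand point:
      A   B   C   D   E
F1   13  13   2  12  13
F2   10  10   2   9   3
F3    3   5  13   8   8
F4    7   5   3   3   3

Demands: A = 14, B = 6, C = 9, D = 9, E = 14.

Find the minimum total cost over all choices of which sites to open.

212

Open {F3, F4}: assign each demand point to its cheapest open site.
  A→F3 14×3=42, B→F3 6×5=30, C→F4 9×3=27, D→F4 9×3=27, E→F4 14×3=42
  routing cost 168, fixed 44 → total 212.
Compare {F1, F3, F4}: routing cost 159 + fixed 61 = 220.
Compare {F2, F3, F4}: routing cost 159 + fixed 61 = 220.
Compare {F2, F3}: routing cost 204 + fixed 31 = 235.
All other subsets cost ≥ 220. Minimum total cost: 212.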